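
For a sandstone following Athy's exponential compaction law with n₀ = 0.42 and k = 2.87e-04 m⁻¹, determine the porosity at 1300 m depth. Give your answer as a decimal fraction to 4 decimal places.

0.2892

Working in km (1 km = 1000 m; k in km⁻¹ = k in m⁻¹ × 1000):
n = n₀·exp(−k·d) = 0.42 × exp(−0.287 × 1.3) = 0.42 × exp(−0.3731)
  = 0.42 × 0.6886 = 0.2892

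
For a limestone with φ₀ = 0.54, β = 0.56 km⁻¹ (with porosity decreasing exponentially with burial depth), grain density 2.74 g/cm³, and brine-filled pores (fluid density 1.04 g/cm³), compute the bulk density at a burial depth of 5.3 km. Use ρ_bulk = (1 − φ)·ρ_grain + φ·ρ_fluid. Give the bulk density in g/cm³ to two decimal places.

2.69 g/cm³

Porosity at depth: φ = 0.54·exp(−0.56×5.3) = 0.54×0.0514 = 0.0278
Bulk density: ρ_b = (1−φ)ρ_g + φ·ρ_f = 0.9722×2.74 + 0.0278×1.04
       = 2.664 + 0.029 = 2.693 g/cm³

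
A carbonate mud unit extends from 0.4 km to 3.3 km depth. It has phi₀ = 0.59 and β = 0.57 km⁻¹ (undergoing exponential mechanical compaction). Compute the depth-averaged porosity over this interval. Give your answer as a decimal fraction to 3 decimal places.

0.230

⟨phi⟩ = (1/(d₂−d₁)) ∫ phi₀ e^(−βd) dd = phi₀·(e^(−β·d₁) − e^(−β·d₂)) / (β·(d₂−d₁))
e^(−0.57×0.4) = 0.7961; e^(−0.57×3.3) = 0.1524
⟨phi⟩ = 0.59 × (0.7961 − 0.1524) / (0.57 × 2.9) = 0.59 × 0.3894 = 0.2297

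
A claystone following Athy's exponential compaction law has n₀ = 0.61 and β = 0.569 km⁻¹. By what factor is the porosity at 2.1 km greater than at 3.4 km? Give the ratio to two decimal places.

2.10

n(Z₁)/n(Z₂) = e^(−β·Z₁)/e^(−β·Z₂) = e^{β(Z₂−Z₁)}
= exp(0.569 × 1.3) = exp(0.7397) = 2.0953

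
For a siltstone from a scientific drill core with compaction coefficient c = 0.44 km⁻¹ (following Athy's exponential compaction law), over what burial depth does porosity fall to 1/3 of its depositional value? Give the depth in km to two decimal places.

2.50 km

φ/φ₀ = 1/3 ⇒ exp(−c·Z) = 1/3 ⇒ Z = ln(3) / c
Z = 1.0986 / 0.44 = 2.497 km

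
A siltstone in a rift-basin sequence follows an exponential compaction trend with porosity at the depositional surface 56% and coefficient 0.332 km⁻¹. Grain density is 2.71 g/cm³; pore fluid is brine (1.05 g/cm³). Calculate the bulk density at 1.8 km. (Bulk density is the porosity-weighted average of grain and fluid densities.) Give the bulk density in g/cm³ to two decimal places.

2.20 g/cm³

Porosity at depth: n = 0.56·exp(−0.332×1.8) = 0.56×0.5501 = 0.3081
Bulk density: ρ_b = (1−n)ρ_g + n·ρ_f = 0.6919×2.71 + 0.3081×1.05
       = 1.875 + 0.323 = 2.199 g/cm³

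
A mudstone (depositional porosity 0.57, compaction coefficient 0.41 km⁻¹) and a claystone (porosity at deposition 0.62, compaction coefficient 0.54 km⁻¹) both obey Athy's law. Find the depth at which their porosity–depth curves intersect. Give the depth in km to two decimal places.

0.65 km

Set phi₀ₐ e^(−βₐZ) = phi₀ᵦ e^(−βᵦZ) ⇒ ln(phi₀ₐ/phi₀ᵦ) = (βₐ − βᵦ)·Z
Z = ln(0.57/0.62) / (0.41 − 0.54) = -0.0841 / -0.13 = 0.647 km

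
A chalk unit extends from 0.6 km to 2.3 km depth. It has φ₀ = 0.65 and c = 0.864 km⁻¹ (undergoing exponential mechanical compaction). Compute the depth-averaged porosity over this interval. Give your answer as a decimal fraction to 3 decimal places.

⟨φ⟩ = (1/(Z₂−Z₁)) ∫ φ₀ e^(−cZ) dZ = φ₀·(e^(−c·Z₁) − e^(−c·Z₂)) / (c·(Z₂−Z₁))
e^(−0.864×0.6) = 0.5955; e^(−0.864×2.3) = 0.1371
⟨φ⟩ = 0.65 × (0.5955 − 0.1371) / (0.864 × 1.7) = 0.65 × 0.3121 = 0.2029

0.203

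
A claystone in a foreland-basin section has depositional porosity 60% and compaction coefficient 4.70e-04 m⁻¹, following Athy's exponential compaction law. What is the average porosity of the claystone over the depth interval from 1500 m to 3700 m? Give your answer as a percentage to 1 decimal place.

18.5%

Working in km (1 km = 1000 m; c in km⁻¹ = c in m⁻¹ × 1000):
⟨n⟩ = (1/(Z₂−Z₁)) ∫ n₀ e^(−cZ) dZ = n₀·(e^(−c·Z₁) − e^(−c·Z₂)) / (c·(Z₂−Z₁))
e^(−0.47×1.5) = 0.4941; e^(−0.47×3.7) = 0.1757
⟨n⟩ = 0.6 × (0.4941 − 0.1757) / (0.47 × 2.2) = 0.6 × 0.3079 = 0.1848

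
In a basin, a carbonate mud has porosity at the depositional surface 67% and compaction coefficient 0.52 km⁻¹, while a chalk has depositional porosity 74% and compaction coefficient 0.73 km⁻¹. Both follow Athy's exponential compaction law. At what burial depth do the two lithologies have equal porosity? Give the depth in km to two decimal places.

Set phi₀ₐ e^(−kₐz) = phi₀ᵦ e^(−kᵦz) ⇒ ln(phi₀ₐ/phi₀ᵦ) = (kₐ − kᵦ)·z
z = ln(0.67/0.74) / (0.52 − 0.73) = -0.0994 / -0.21 = 0.473 km

0.47 km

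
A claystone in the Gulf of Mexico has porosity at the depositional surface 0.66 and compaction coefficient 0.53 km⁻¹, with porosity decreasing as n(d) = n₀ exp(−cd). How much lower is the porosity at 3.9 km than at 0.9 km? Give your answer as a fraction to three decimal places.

n(0.9) = 0.66·e^(−0.53×0.9) = 0.4096
n(3.9) = 0.66·e^(−0.53×3.9) = 0.0835
Δn = 0.4096 − 0.0835 = 0.3261

0.326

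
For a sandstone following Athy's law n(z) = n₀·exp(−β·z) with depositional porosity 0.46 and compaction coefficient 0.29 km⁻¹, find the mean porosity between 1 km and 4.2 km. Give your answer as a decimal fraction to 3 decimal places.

⟨n⟩ = (1/(z₂−z₁)) ∫ n₀ e^(−βz) dz = n₀·(e^(−β·z₁) − e^(−β·z₂)) / (β·(z₂−z₁))
e^(−0.29×1) = 0.7483; e^(−0.29×4.2) = 0.2958
⟨n⟩ = 0.46 × (0.7483 − 0.2958) / (0.29 × 3.2) = 0.46 × 0.4875 = 0.2243

0.224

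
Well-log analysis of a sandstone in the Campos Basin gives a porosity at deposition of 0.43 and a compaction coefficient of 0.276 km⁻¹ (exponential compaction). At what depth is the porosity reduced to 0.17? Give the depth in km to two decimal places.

3.36 km

Invert Athy's law: d = ln(φ₀/φ) / β
d = ln(0.43/0.17) / 0.276 = ln(2.529) / 0.276 = 0.9280 / 0.276 = 3.362 km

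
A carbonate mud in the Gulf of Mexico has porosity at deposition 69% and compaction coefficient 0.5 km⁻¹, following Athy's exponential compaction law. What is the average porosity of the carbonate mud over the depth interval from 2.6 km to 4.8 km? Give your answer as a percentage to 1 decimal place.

11.4%

⟨n⟩ = (1/(d₂−d₁)) ∫ n₀ e^(−kd) dd = n₀·(e^(−k·d₁) − e^(−k·d₂)) / (k·(d₂−d₁))
e^(−0.5×2.6) = 0.2725; e^(−0.5×4.8) = 0.0907
⟨n⟩ = 0.69 × (0.2725 − 0.0907) / (0.5 × 2.2) = 0.69 × 0.1653 = 0.1140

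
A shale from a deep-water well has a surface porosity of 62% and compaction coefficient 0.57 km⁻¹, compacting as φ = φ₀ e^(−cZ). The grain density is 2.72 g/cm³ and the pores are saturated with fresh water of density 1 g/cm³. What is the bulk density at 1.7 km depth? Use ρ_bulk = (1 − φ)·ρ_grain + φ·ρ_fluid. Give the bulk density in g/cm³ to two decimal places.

2.32 g/cm³

Porosity at depth: φ = 0.62·exp(−0.57×1.7) = 0.62×0.3795 = 0.2353
Bulk density: ρ_b = (1−φ)ρ_g + φ·ρ_f = 0.7647×2.72 + 0.2353×1
       = 2.080 + 0.235 = 2.315 g/cm³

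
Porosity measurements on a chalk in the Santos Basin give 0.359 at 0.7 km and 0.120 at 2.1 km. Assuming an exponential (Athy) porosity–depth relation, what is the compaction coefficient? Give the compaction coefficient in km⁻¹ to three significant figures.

0.783 km⁻¹

Athy: phi(Z) = phi₀ e^(−kZ) ⇒ phi₁/phi₂ = e^{k(Z₂−Z₁)} ⇒ k = ln(phi₁/phi₂)/(Z₂−Z₁)
k = ln(0.359/0.12) / (2.1 − 0.7) = ln(2.992) / 1.4 = 1.0958 / 1.4 = 0.7827 km⁻¹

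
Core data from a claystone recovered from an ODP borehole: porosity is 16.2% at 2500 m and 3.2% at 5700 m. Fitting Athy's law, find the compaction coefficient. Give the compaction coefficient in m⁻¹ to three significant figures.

0.000507 m⁻¹

Working in km (1 km = 1000 m; k in km⁻¹ = k in m⁻¹ × 1000):
Athy: phi(Z) = phi₀ e^(−kZ) ⇒ phi₁/phi₂ = e^{k(Z₂−Z₁)} ⇒ k = ln(phi₁/phi₂)/(Z₂−Z₁)
k = ln(0.162/0.032) / (5.7 − 2.5) = ln(5.062) / 3.2 = 1.6219 / 3.2 = 0.5068 km⁻¹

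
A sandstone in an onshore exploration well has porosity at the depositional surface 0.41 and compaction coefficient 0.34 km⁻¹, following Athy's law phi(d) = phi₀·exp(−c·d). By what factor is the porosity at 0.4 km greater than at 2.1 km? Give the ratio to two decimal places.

phi(d₁)/phi(d₂) = e^(−c·d₁)/e^(−c·d₂) = e^{c(d₂−d₁)}
= exp(0.34 × 1.7) = exp(0.578) = 1.7825

1.78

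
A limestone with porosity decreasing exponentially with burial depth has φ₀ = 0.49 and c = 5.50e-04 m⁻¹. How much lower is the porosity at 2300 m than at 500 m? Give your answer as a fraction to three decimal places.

Working in km (1 km = 1000 m; c in km⁻¹ = c in m⁻¹ × 1000):
φ(0.5) = 0.49·e^(−0.55×0.5) = 0.3722
φ(2.3) = 0.49·e^(−0.55×2.3) = 0.1383
Δφ = 0.3722 − 0.1383 = 0.2339

0.234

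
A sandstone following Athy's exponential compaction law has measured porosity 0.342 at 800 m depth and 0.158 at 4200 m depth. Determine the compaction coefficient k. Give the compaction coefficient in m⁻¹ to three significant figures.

0.000227 m⁻¹

Working in km (1 km = 1000 m; k in km⁻¹ = k in m⁻¹ × 1000):
Athy: φ(d) = φ₀ e^(−kd) ⇒ φ₁/φ₂ = e^{k(d₂−d₁)} ⇒ k = ln(φ₁/φ₂)/(d₂−d₁)
k = ln(0.342/0.158) / (4.2 − 0.8) = ln(2.165) / 3.4 = 0.7722 / 3.4 = 0.2271 km⁻¹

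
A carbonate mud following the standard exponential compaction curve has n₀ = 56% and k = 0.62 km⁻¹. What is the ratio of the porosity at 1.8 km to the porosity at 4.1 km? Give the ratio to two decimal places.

4.16

n(d₁)/n(d₂) = e^(−k·d₁)/e^(−k·d₂) = e^{k(d₂−d₁)}
= exp(0.62 × 2.3) = exp(1.426) = 4.1620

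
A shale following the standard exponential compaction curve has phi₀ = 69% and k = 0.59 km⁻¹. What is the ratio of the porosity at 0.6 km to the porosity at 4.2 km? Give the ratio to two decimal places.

8.36

phi(z₁)/phi(z₂) = e^(−k·z₁)/e^(−k·z₂) = e^{k(z₂−z₁)}
= exp(0.59 × 3.6) = exp(2.124) = 8.3645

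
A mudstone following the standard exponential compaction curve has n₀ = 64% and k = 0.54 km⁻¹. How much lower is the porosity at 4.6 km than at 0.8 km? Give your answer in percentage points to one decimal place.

n(0.8) = 0.64·e^(−0.54×0.8) = 0.4155
n(4.6) = 0.64·e^(−0.54×4.6) = 0.0534
Δn = 0.4155 − 0.0534 = 0.3621

36.2 percentage points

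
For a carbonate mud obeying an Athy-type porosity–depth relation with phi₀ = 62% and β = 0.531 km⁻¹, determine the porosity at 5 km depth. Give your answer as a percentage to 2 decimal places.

4.36%

phi = phi₀·exp(−β·z) = 0.62 × exp(−0.531 × 5) = 0.62 × exp(−2.655)
  = 0.62 × 0.0703 = 0.0436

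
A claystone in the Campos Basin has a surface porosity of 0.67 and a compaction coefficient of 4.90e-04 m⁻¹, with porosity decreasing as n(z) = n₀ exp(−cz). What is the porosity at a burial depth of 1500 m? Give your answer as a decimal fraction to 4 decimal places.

Working in km (1 km = 1000 m; c in km⁻¹ = c in m⁻¹ × 1000):
n = n₀·exp(−c·z) = 0.67 × exp(−0.49 × 1.5) = 0.67 × exp(−0.735)
  = 0.67 × 0.4795 = 0.3213

0.3213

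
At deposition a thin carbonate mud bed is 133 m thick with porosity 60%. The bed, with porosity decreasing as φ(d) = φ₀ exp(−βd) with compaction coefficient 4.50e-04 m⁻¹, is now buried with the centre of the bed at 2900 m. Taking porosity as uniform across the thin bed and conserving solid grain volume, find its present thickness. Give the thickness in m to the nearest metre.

64 m

Working in km (1 km = 1000 m; β in km⁻¹ = β in m⁻¹ × 1000):
Porosity at 2.9 km: φ = 0.6·exp(−0.45×2.9) = 0.1627
Solid-volume conservation: h(1−φ) = h₀(1−φ₀) ⇒ h = h₀·(1−φ₀)/(1−φ)
h = 0.133 × (1 − 0.6)/(1 − 0.1627) = 0.133 × 0.4777 = 0.0635 km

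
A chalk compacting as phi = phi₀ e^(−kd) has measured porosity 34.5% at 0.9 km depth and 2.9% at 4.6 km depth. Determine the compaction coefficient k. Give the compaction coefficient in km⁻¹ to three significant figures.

Athy: phi(d) = phi₀ e^(−kd) ⇒ phi₁/phi₂ = e^{k(d₂−d₁)} ⇒ k = ln(phi₁/phi₂)/(d₂−d₁)
k = ln(0.345/0.029) / (4.6 − 0.9) = ln(11.9) / 3.7 = 2.4762 / 3.7 = 0.6693 km⁻¹

0.669 km⁻¹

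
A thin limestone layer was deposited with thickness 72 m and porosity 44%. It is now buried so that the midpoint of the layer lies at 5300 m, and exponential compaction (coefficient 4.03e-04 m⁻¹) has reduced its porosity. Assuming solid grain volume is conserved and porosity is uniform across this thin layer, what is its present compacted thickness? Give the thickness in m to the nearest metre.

Working in km (1 km = 1000 m; β in km⁻¹ = β in m⁻¹ × 1000):
Porosity at 5.3 km: phi = 0.44·exp(−0.403×5.3) = 0.0520
Solid-volume conservation: h(1−phi) = h₀(1−phi₀) ⇒ h = h₀·(1−phi₀)/(1−phi)
h = 0.072 × (1 − 0.44)/(1 − 0.0520) = 0.072 × 0.5907 = 0.0425 km

43 m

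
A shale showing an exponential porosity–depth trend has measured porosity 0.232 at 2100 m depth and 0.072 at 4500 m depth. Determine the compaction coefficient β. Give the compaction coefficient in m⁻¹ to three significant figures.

Working in km (1 km = 1000 m; β in km⁻¹ = β in m⁻¹ × 1000):
Athy: phi(z) = phi₀ e^(−βz) ⇒ phi₁/phi₂ = e^{β(z₂−z₁)} ⇒ β = ln(phi₁/phi₂)/(z₂−z₁)
β = ln(0.232/0.072) / (4.5 − 2.1) = ln(3.222) / 2.4 = 1.1701 / 2.4 = 0.4875 km⁻¹

0.000488 m⁻¹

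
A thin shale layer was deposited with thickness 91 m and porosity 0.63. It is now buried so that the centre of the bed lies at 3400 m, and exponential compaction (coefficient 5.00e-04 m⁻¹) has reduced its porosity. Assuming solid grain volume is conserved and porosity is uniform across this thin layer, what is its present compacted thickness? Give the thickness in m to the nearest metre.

38 m

Working in km (1 km = 1000 m; c in km⁻¹ = c in m⁻¹ × 1000):
Porosity at 3.4 km: n = 0.63·exp(−0.5×3.4) = 0.1151
Solid-volume conservation: h(1−n) = h₀(1−n₀) ⇒ h = h₀·(1−n₀)/(1−n)
h = 0.091 × (1 − 0.63)/(1 − 0.1151) = 0.091 × 0.4181 = 0.0380 km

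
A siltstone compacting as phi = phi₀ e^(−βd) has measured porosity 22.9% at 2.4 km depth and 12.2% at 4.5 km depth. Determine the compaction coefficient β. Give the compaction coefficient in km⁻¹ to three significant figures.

0.300 km⁻¹

Athy: phi(d) = phi₀ e^(−βd) ⇒ phi₁/phi₂ = e^{β(d₂−d₁)} ⇒ β = ln(phi₁/phi₂)/(d₂−d₁)
β = ln(0.229/0.122) / (4.5 − 2.4) = ln(1.877) / 2.1 = 0.6297 / 2.1 = 0.2999 km⁻¹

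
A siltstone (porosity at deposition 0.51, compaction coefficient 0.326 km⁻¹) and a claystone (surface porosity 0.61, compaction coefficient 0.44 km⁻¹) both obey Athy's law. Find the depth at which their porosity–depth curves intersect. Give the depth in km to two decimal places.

Set φ₀ₐ e^(−βₐZ) = φ₀ᵦ e^(−βᵦZ) ⇒ ln(φ₀ₐ/φ₀ᵦ) = (βₐ − βᵦ)·Z
Z = ln(0.51/0.61) / (0.326 − 0.44) = -0.1790 / -0.114 = 1.571 km

1.57 km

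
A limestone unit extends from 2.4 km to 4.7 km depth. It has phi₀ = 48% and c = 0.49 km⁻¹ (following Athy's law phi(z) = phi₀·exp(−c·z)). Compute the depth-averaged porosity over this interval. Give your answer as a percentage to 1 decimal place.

8.9%

⟨phi⟩ = (1/(z₂−z₁)) ∫ phi₀ e^(−cz) dz = phi₀·(e^(−c·z₁) − e^(−c·z₂)) / (c·(z₂−z₁))
e^(−0.49×2.4) = 0.3085; e^(−0.49×4.7) = 0.1000
⟨phi⟩ = 0.48 × (0.3085 − 0.1000) / (0.49 × 2.3) = 0.48 × 0.1851 = 0.0888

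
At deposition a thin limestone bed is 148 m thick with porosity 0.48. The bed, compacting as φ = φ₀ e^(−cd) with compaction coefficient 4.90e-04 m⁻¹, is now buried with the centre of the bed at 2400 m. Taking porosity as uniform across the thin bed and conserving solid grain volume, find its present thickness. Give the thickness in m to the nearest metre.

Working in km (1 km = 1000 m; c in km⁻¹ = c in m⁻¹ × 1000):
Porosity at 2.4 km: φ = 0.48·exp(−0.49×2.4) = 0.1481
Solid-volume conservation: h(1−φ) = h₀(1−φ₀) ⇒ h = h₀·(1−φ₀)/(1−φ)
h = 0.148 × (1 − 0.48)/(1 − 0.1481) = 0.148 × 0.6104 = 0.0903 km

90 m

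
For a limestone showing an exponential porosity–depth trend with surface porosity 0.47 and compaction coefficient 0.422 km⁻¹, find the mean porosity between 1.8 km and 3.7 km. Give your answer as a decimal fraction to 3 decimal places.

0.151

⟨phi⟩ = (1/(Z₂−Z₁)) ∫ phi₀ e^(−kZ) dZ = phi₀·(e^(−k·Z₁) − e^(−k·Z₂)) / (k·(Z₂−Z₁))
e^(−0.422×1.8) = 0.4679; e^(−0.422×3.7) = 0.2098
⟨phi⟩ = 0.47 × (0.4679 − 0.2098) / (0.422 × 1.9) = 0.47 × 0.3218 = 0.1512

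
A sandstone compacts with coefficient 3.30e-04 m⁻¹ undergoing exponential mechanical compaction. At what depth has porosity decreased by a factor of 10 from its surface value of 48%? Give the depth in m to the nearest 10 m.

6980 m

Working in km (1 km = 1000 m; k in km⁻¹ = k in m⁻¹ × 1000):
phi/phi₀ = 1/10 ⇒ exp(−k·d) = 1/10 ⇒ d = ln(10) / k
d = 2.3026 / 0.33 = 6.978 km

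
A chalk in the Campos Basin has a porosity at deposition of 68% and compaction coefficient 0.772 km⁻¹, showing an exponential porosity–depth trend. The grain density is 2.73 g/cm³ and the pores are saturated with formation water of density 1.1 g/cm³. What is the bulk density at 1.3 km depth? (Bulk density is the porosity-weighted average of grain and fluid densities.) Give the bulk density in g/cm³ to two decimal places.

Porosity at depth: n = 0.68·exp(−0.772×1.3) = 0.68×0.3666 = 0.2493
Bulk density: ρ_b = (1−n)ρ_g + n·ρ_f = 0.7507×2.73 + 0.2493×1.1
       = 2.050 + 0.274 = 2.324 g/cm³

2.32 g/cm³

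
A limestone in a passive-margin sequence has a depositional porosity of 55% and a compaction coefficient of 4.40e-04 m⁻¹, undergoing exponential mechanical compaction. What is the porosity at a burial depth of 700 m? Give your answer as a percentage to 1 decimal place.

Working in km (1 km = 1000 m; c in km⁻¹ = c in m⁻¹ × 1000):
n = n₀·exp(−c·d) = 0.55 × exp(−0.44 × 0.7) = 0.55 × exp(−0.308)
  = 0.55 × 0.7349 = 0.4042

40.4%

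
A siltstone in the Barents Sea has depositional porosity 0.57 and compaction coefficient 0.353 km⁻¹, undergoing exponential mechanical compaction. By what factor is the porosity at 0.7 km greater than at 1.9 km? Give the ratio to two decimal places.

n(z₁)/n(z₂) = e^(−k·z₁)/e^(−k·z₂) = e^{k(z₂−z₁)}
= exp(0.353 × 1.2) = exp(0.4236) = 1.5275

1.53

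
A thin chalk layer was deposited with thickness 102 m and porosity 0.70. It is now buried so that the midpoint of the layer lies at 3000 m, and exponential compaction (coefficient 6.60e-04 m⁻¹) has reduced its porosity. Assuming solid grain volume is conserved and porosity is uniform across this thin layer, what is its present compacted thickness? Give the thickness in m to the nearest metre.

34 m

Working in km (1 km = 1000 m; β in km⁻¹ = β in m⁻¹ × 1000):
Porosity at 3 km: n = 0.7·exp(−0.66×3) = 0.0966
Solid-volume conservation: h(1−n) = h₀(1−n₀) ⇒ h = h₀·(1−n₀)/(1−n)
h = 0.102 × (1 − 0.7)/(1 − 0.0966) = 0.102 × 0.3321 = 0.0339 km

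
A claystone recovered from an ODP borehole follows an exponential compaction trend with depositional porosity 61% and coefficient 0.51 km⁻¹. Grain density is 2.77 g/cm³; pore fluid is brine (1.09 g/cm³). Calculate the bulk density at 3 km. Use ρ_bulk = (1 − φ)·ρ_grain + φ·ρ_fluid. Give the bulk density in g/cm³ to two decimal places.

Porosity at depth: n = 0.61·exp(−0.51×3) = 0.61×0.2165 = 0.1321
Bulk density: ρ_b = (1−n)ρ_g + n·ρ_f = 0.8679×2.77 + 0.1321×1.09
       = 2.404 + 0.144 = 2.548 g/cm³

2.55 g/cm³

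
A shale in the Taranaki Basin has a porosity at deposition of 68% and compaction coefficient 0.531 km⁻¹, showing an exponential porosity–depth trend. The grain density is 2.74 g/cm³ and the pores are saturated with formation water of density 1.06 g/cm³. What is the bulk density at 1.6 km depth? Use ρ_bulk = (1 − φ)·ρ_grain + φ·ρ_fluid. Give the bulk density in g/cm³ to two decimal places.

2.25 g/cm³

Porosity at depth: n = 0.68·exp(−0.531×1.6) = 0.68×0.4276 = 0.2908
Bulk density: ρ_b = (1−n)ρ_g + n·ρ_f = 0.7092×2.74 + 0.2908×1.06
       = 1.943 + 0.308 = 2.252 g/cm³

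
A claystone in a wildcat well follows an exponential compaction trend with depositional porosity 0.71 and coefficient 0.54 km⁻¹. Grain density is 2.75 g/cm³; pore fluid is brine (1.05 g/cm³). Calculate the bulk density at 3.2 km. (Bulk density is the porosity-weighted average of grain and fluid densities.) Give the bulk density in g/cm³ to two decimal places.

Porosity at depth: n = 0.71·exp(−0.54×3.2) = 0.71×0.1776 = 0.1261
Bulk density: ρ_b = (1−n)ρ_g + n·ρ_f = 0.8739×2.75 + 0.1261×1.05
       = 2.403 + 0.132 = 2.536 g/cm³

2.54 g/cm³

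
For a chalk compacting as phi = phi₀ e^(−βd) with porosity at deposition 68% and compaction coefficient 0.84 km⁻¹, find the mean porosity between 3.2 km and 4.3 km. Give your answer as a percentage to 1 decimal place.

3.0%

⟨phi⟩ = (1/(d₂−d₁)) ∫ phi₀ e^(−βd) dd = phi₀·(e^(−β·d₁) − e^(−β·d₂)) / (β·(d₂−d₁))
e^(−0.84×3.2) = 0.0680; e^(−0.84×4.3) = 0.0270
⟨phi⟩ = 0.68 × (0.0680 − 0.0270) / (0.84 × 1.1) = 0.68 × 0.0444 = 0.0302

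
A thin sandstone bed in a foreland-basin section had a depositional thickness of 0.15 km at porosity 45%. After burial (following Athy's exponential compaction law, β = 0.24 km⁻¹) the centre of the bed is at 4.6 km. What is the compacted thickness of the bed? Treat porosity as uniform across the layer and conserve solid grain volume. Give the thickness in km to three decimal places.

Porosity at 4.6 km: n = 0.45·exp(−0.24×4.6) = 0.1492
Solid-volume conservation: h(1−n) = h₀(1−n₀) ⇒ h = h₀·(1−n₀)/(1−n)
h = 0.15 × (1 − 0.45)/(1 − 0.1492) = 0.15 × 0.6464 = 0.0970 km

0.097 km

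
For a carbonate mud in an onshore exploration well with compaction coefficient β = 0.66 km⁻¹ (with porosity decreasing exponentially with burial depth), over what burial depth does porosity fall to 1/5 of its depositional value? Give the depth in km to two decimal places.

2.44 km

n/n₀ = 1/5 ⇒ exp(−β·Z) = 1/5 ⇒ Z = ln(5) / β
Z = 1.6094 / 0.66 = 2.439 km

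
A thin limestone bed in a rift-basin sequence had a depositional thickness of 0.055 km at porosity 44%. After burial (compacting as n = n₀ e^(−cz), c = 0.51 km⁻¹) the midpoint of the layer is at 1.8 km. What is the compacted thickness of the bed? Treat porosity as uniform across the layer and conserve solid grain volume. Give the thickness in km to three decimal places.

Porosity at 1.8 km: n = 0.44·exp(−0.51×1.8) = 0.1757
Solid-volume conservation: h(1−n) = h₀(1−n₀) ⇒ h = h₀·(1−n₀)/(1−n)
h = 0.055 × (1 − 0.44)/(1 − 0.1757) = 0.055 × 0.6794 = 0.0374 km

0.037 km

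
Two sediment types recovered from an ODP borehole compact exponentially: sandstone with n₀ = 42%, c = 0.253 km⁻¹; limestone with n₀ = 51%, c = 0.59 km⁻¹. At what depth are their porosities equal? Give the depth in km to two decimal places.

Set n₀ₐ e^(−cₐz) = n₀ᵦ e^(−cᵦz) ⇒ ln(n₀ₐ/n₀ᵦ) = (cₐ − cᵦ)·z
z = ln(0.42/0.51) / (0.253 − 0.59) = -0.1942 / -0.337 = 0.576 km

0.58 km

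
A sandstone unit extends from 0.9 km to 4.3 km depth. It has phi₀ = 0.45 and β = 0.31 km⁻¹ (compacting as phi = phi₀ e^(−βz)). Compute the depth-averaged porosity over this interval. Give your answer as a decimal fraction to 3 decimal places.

⟨phi⟩ = (1/(z₂−z₁)) ∫ phi₀ e^(−βz) dz = phi₀·(e^(−β·z₁) − e^(−β·z₂)) / (β·(z₂−z₁))
e^(−0.31×0.9) = 0.7565; e^(−0.31×4.3) = 0.2637
⟨phi⟩ = 0.45 × (0.7565 − 0.2637) / (0.31 × 3.4) = 0.45 × 0.4676 = 0.2104

0.210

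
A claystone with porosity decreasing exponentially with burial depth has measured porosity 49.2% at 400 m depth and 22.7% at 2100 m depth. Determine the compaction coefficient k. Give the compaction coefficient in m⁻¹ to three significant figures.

Working in km (1 km = 1000 m; k in km⁻¹ = k in m⁻¹ × 1000):
Athy: n(d) = n₀ e^(−kd) ⇒ n₁/n₂ = e^{k(d₂−d₁)} ⇒ k = ln(n₁/n₂)/(d₂−d₁)
k = ln(0.492/0.227) / (2.1 − 0.4) = ln(2.167) / 1.7 = 0.7735 / 1.7 = 0.455 km⁻¹

0.000455 m⁻¹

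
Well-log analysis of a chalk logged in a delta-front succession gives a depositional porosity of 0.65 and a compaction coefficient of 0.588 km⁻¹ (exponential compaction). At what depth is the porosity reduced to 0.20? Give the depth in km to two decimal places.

2.00 km

Invert Athy's law: z = ln(n₀/n) / c
z = ln(0.65/0.2) / 0.588 = ln(3.25) / 0.588 = 1.1787 / 0.588 = 2.005 km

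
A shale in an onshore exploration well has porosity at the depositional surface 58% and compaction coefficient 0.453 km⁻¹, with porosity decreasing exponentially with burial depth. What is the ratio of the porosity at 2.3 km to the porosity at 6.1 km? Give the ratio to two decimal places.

φ(Z₁)/φ(Z₂) = e^(−β·Z₁)/e^(−β·Z₂) = e^{β(Z₂−Z₁)}
= exp(0.453 × 3.8) = exp(1.721) = 5.5924

5.59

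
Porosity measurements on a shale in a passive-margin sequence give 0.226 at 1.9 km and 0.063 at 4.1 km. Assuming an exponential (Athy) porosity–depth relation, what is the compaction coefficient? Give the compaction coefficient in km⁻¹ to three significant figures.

Athy: phi(z) = phi₀ e^(−βz) ⇒ phi₁/phi₂ = e^{β(z₂−z₁)} ⇒ β = ln(phi₁/phi₂)/(z₂−z₁)
β = ln(0.226/0.063) / (4.1 − 1.9) = ln(3.587) / 2.2 = 1.2774 / 2.2 = 0.5806 km⁻¹

0.581 km⁻¹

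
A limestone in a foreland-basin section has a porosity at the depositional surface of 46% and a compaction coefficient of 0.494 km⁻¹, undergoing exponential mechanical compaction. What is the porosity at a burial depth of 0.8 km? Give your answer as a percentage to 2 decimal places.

30.98%

φ = φ₀·exp(−k·d) = 0.46 × exp(−0.494 × 0.8) = 0.46 × exp(−0.3952)
  = 0.46 × 0.6735 = 0.3098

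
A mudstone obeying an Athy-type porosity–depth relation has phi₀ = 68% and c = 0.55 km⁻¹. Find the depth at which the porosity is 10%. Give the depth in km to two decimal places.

Invert Athy's law: Z = ln(phi₀/phi) / c
Z = ln(0.68/0.1) / 0.55 = ln(6.8) / 0.55 = 1.9169 / 0.55 = 3.485 km

3.49 km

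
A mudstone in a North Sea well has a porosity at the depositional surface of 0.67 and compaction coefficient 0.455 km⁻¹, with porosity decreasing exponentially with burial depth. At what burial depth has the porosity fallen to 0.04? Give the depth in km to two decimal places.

Invert Athy's law: z = ln(phi₀/phi) / β
z = ln(0.67/0.04) / 0.455 = ln(16.75) / 0.455 = 2.8184 / 0.455 = 6.194 km

6.19 km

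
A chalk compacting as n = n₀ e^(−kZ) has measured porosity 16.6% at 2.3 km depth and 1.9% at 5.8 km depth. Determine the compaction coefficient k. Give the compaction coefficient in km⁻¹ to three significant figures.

0.619 km⁻¹

Athy: n(Z) = n₀ e^(−kZ) ⇒ n₁/n₂ = e^{k(Z₂−Z₁)} ⇒ k = ln(n₁/n₂)/(Z₂−Z₁)
k = ln(0.166/0.019) / (5.8 − 2.3) = ln(8.737) / 3.5 = 2.1675 / 3.5 = 0.6193 km⁻¹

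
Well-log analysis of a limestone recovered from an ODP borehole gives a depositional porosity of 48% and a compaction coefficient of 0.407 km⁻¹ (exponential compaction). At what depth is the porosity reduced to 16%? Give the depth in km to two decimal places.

2.70 km

Invert Athy's law: z = ln(φ₀/φ) / β
z = ln(0.48/0.16) / 0.407 = ln(3) / 0.407 = 1.0986 / 0.407 = 2.699 km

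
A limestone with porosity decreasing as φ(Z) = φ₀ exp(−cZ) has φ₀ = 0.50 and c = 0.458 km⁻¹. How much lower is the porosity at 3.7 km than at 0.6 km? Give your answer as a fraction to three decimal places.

φ(0.6) = 0.5·e^(−0.458×0.6) = 0.3799
φ(3.7) = 0.5·e^(−0.458×3.7) = 0.0918
Δφ = 0.3799 − 0.0918 = 0.2880

0.288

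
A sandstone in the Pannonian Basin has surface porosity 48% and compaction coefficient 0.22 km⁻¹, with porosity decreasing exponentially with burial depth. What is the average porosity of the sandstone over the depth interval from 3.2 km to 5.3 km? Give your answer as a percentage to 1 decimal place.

⟨n⟩ = (1/(Z₂−Z₁)) ∫ n₀ e^(−βZ) dZ = n₀·(e^(−β·Z₁) − e^(−β·Z₂)) / (β·(Z₂−Z₁))
e^(−0.22×3.2) = 0.4946; e^(−0.22×5.3) = 0.3116
⟨n⟩ = 0.48 × (0.4946 − 0.3116) / (0.22 × 2.1) = 0.48 × 0.3961 = 0.1901

19.0%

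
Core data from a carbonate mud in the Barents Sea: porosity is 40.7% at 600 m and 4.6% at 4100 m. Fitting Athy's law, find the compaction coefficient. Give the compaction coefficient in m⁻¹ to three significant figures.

0.000623 m⁻¹

Working in km (1 km = 1000 m; c in km⁻¹ = c in m⁻¹ × 1000):
Athy: φ(z) = φ₀ e^(−cz) ⇒ φ₁/φ₂ = e^{c(z₂−z₁)} ⇒ c = ln(φ₁/φ₂)/(z₂−z₁)
c = ln(0.407/0.046) / (4.1 − 0.6) = ln(8.848) / 3.5 = 2.1802 / 3.5 = 0.6229 km⁻¹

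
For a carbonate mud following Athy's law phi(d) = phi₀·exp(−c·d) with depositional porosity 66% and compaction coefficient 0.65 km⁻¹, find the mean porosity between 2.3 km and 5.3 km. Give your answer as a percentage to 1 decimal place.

⟨phi⟩ = (1/(d₂−d₁)) ∫ phi₀ e^(−cd) dd = phi₀·(e^(−c·d₁) − e^(−c·d₂)) / (c·(d₂−d₁))
e^(−0.65×2.3) = 0.2242; e^(−0.65×5.3) = 0.0319
⟨phi⟩ = 0.66 × (0.2242 − 0.0319) / (0.65 × 3) = 0.66 × 0.0986 = 0.0651

6.5%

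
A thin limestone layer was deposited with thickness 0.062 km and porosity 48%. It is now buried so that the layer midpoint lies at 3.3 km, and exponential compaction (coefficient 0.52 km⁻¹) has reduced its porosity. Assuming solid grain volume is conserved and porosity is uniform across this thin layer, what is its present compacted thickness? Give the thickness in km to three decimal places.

Porosity at 3.3 km: phi = 0.48·exp(−0.52×3.3) = 0.0863
Solid-volume conservation: h(1−phi) = h₀(1−phi₀) ⇒ h = h₀·(1−phi₀)/(1−phi)
h = 0.062 × (1 − 0.48)/(1 − 0.0863) = 0.062 × 0.5691 = 0.0353 km

0.035 km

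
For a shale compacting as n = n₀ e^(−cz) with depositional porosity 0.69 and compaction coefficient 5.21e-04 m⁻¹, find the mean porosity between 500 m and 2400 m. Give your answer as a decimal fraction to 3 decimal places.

0.338

Working in km (1 km = 1000 m; c in km⁻¹ = c in m⁻¹ × 1000):
⟨n⟩ = (1/(z₂−z₁)) ∫ n₀ e^(−cz) dz = n₀·(e^(−c·z₁) − e^(−c·z₂)) / (c·(z₂−z₁))
e^(−0.521×0.5) = 0.7707; e^(−0.521×2.4) = 0.2864
⟨n⟩ = 0.69 × (0.7707 − 0.2864) / (0.521 × 1.9) = 0.69 × 0.4892 = 0.3376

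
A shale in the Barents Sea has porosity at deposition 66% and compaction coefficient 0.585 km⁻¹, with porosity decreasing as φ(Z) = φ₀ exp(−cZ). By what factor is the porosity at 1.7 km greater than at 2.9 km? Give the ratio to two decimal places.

2.02

φ(Z₁)/φ(Z₂) = e^(−c·Z₁)/e^(−c·Z₂) = e^{c(Z₂−Z₁)}
= exp(0.585 × 1.2) = exp(0.702) = 2.0178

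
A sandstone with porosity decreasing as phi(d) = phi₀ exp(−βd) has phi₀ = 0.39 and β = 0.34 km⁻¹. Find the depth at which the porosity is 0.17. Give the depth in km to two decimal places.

2.44 km

Invert Athy's law: d = ln(phi₀/phi) / β
d = ln(0.39/0.17) / 0.34 = ln(2.294) / 0.34 = 0.8303 / 0.34 = 2.442 km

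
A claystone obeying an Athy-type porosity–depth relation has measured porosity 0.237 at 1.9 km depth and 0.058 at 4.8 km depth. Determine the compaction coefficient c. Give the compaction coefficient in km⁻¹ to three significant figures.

Athy: n(Z) = n₀ e^(−cZ) ⇒ n₁/n₂ = e^{c(Z₂−Z₁)} ⇒ c = ln(n₁/n₂)/(Z₂−Z₁)
c = ln(0.237/0.058) / (4.8 − 1.9) = ln(4.086) / 2.9 = 1.4076 / 2.9 = 0.4854 km⁻¹

0.485 km⁻¹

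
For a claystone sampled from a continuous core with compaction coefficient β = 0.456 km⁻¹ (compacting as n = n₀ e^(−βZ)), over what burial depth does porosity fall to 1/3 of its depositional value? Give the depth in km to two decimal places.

n/n₀ = 1/3 ⇒ exp(−β·Z) = 1/3 ⇒ Z = ln(3) / β
Z = 1.0986 / 0.456 = 2.409 km

2.41 km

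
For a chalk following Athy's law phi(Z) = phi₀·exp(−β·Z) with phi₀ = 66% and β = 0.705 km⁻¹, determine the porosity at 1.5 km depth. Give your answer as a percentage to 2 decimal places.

22.92%

phi = phi₀·exp(−β·Z) = 0.66 × exp(−0.705 × 1.5) = 0.66 × exp(−1.057)
  = 0.66 × 0.3473 = 0.2292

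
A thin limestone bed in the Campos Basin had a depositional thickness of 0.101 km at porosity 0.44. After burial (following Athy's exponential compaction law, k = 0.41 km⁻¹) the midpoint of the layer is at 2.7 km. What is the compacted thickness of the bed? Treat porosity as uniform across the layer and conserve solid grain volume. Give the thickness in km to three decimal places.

Porosity at 2.7 km: phi = 0.44·exp(−0.41×2.7) = 0.1454
Solid-volume conservation: h(1−phi) = h₀(1−phi₀) ⇒ h = h₀·(1−phi₀)/(1−phi)
h = 0.101 × (1 − 0.44)/(1 − 0.1454) = 0.101 × 0.6553 = 0.0662 km

0.066 km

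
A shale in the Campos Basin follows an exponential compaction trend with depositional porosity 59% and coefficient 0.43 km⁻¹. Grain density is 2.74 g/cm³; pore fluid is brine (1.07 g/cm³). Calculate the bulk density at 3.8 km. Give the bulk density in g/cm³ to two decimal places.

Porosity at depth: n = 0.59·exp(−0.43×3.8) = 0.59×0.1951 = 0.1151
Bulk density: ρ_b = (1−n)ρ_g + n·ρ_f = 0.8849×2.74 + 0.1151×1.07
       = 2.425 + 0.123 = 2.548 g/cm³

2.55 g/cm³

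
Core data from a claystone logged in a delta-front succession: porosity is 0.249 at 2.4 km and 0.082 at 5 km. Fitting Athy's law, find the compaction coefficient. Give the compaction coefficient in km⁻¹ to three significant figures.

0.427 km⁻¹

Athy: phi(d) = phi₀ e^(−kd) ⇒ phi₁/phi₂ = e^{k(d₂−d₁)} ⇒ k = ln(phi₁/phi₂)/(d₂−d₁)
k = ln(0.249/0.082) / (5 − 2.4) = ln(3.037) / 2.6 = 1.1107 / 2.6 = 0.4272 km⁻¹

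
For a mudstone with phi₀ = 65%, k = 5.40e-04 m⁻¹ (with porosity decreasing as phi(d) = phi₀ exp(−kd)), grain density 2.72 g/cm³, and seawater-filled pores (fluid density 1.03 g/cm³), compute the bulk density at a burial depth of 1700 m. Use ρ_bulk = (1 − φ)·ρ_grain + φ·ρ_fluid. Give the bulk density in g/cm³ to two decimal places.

Working in km (1 km = 1000 m; k in km⁻¹ = k in m⁻¹ × 1000):
Porosity at depth: phi = 0.65·exp(−0.54×1.7) = 0.65×0.3993 = 0.2596
Bulk density: ρ_b = (1−phi)ρ_g + phi·ρ_f = 0.7404×2.72 + 0.2596×1.03
       = 2.014 + 0.267 = 2.281 g/cm³

2.28 g/cm³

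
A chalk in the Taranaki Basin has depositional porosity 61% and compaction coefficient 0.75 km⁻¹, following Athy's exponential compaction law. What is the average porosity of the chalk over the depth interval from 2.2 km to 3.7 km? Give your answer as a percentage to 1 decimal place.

⟨n⟩ = (1/(d₂−d₁)) ∫ n₀ e^(−kd) dd = n₀·(e^(−k·d₁) − e^(−k·d₂)) / (k·(d₂−d₁))
e^(−0.75×2.2) = 0.1920; e^(−0.75×3.7) = 0.0623
⟨n⟩ = 0.61 × (0.1920 − 0.0623) / (0.75 × 1.5) = 0.61 × 0.1153 = 0.0703

7.0%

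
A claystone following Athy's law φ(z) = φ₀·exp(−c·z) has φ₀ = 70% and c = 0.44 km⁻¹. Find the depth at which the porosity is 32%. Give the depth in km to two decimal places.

1.78 km

Invert Athy's law: z = ln(φ₀/φ) / c
z = ln(0.7/0.32) / 0.44 = ln(2.188) / 0.44 = 0.7828 / 0.44 = 1.779 km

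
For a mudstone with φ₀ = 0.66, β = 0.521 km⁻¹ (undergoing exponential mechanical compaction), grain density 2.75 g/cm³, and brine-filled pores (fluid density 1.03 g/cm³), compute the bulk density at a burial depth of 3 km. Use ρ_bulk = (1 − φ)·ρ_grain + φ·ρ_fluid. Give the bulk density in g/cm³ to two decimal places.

2.51 g/cm³

Porosity at depth: φ = 0.66·exp(−0.521×3) = 0.66×0.2095 = 0.1383
Bulk density: ρ_b = (1−φ)ρ_g + φ·ρ_f = 0.8617×2.75 + 0.1383×1.03
       = 2.370 + 0.142 = 2.512 g/cm³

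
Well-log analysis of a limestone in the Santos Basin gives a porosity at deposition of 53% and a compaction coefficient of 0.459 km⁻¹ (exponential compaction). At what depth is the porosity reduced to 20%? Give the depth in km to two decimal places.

Invert Athy's law: z = ln(phi₀/phi) / β
z = ln(0.53/0.2) / 0.459 = ln(2.65) / 0.459 = 0.9746 / 0.459 = 2.123 km

2.12 km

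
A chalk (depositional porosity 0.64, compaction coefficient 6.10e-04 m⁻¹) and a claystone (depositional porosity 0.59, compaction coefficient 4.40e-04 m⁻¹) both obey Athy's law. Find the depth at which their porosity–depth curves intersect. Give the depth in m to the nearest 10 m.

480 m

Working in km (1 km = 1000 m; k in km⁻¹ = k in m⁻¹ × 1000):
Set φ₀ₐ e^(−kₐz) = φ₀ᵦ e^(−kᵦz) ⇒ ln(φ₀ₐ/φ₀ᵦ) = (kₐ − kᵦ)·z
z = ln(0.64/0.59) / (0.61 − 0.44) = 0.0813 / 0.17 = 0.479 km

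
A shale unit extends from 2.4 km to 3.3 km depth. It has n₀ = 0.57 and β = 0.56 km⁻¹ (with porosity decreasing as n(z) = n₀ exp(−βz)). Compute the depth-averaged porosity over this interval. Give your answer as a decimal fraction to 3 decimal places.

⟨n⟩ = (1/(z₂−z₁)) ∫ n₀ e^(−βz) dz = n₀·(e^(−β·z₁) − e^(−β·z₂)) / (β·(z₂−z₁))
e^(−0.56×2.4) = 0.2608; e^(−0.56×3.3) = 0.1576
⟨n⟩ = 0.57 × (0.2608 − 0.1576) / (0.56 × 0.9) = 0.57 × 0.2049 = 0.1168

0.117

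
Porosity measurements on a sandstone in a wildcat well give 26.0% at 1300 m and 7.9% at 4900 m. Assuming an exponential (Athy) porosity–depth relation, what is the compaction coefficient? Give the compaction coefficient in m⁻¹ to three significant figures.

0.000331 m⁻¹

Working in km (1 km = 1000 m; k in km⁻¹ = k in m⁻¹ × 1000):
Athy: n(d) = n₀ e^(−kd) ⇒ n₁/n₂ = e^{k(d₂−d₁)} ⇒ k = ln(n₁/n₂)/(d₂−d₁)
k = ln(0.26/0.079) / (4.9 − 1.3) = ln(3.291) / 3.6 = 1.1912 / 3.6 = 0.3309 km⁻¹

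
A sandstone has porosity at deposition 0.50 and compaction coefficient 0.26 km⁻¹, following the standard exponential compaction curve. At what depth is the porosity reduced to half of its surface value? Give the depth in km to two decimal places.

φ/φ₀ = 1/2 ⇒ exp(−k·z) = 1/2 ⇒ z = ln(2) / k
z = 0.6931 / 0.26 = 2.666 km

2.67 km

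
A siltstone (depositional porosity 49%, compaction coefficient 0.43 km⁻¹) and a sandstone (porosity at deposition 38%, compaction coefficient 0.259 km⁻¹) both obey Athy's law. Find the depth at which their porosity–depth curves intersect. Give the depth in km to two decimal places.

1.49 km

Set φ₀ₐ e^(−kₐZ) = φ₀ᵦ e^(−kᵦZ) ⇒ ln(φ₀ₐ/φ₀ᵦ) = (kₐ − kᵦ)·Z
Z = ln(0.49/0.38) / (0.43 − 0.259) = 0.2542 / 0.171 = 1.487 km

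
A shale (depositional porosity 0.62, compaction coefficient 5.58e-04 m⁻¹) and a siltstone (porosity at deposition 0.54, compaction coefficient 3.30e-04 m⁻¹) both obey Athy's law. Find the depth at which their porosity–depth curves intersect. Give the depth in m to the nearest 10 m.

610 m

Working in km (1 km = 1000 m; β in km⁻¹ = β in m⁻¹ × 1000):
Set n₀ₐ e^(−βₐd) = n₀ᵦ e^(−βᵦd) ⇒ ln(n₀ₐ/n₀ᵦ) = (βₐ − βᵦ)·d
d = ln(0.62/0.54) / (0.558 − 0.33) = 0.1382 / 0.228 = 0.606 km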